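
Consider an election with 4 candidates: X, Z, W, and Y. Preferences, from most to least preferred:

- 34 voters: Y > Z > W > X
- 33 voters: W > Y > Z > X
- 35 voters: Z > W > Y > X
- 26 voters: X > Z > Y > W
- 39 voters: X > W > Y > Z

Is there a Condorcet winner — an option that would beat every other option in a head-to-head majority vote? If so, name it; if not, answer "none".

Checking pairwise contests:
Z beats X 102–65.
Y beats Z 106–61.
Z beats W 95–72.
W beats Y 107–60.
Every option loses at least one head-to-head, so there is no Condorcet winner.

none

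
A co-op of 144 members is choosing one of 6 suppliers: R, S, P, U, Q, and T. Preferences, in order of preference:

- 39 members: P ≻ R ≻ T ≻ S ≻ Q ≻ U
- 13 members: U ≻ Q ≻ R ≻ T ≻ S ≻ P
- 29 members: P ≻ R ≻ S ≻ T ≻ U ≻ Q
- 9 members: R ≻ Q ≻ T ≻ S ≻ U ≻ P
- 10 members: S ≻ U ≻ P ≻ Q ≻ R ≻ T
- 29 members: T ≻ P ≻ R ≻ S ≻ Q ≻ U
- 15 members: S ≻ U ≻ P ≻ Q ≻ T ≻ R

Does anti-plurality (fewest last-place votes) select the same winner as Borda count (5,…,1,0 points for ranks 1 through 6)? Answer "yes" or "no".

no

Anti-plurality — last-place votes: R 15, S 0, P 22, U 68, Q 29, T 10. Winner: S.
Borda — scores: R 453, S 379, P 531, U 203, Q 206, T 388. Winner: P.
The two methods disagree.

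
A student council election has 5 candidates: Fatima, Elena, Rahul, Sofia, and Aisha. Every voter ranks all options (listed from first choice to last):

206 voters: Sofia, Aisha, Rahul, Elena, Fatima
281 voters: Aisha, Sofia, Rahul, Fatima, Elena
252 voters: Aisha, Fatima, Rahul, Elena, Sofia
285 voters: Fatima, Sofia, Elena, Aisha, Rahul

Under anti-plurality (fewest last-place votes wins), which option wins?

Aisha

Last-place votes: Fatima 206, Elena 281, Rahul 285, Sofia 252, Aisha 0.
Aisha is ranked last by the fewest voters, so Aisha wins.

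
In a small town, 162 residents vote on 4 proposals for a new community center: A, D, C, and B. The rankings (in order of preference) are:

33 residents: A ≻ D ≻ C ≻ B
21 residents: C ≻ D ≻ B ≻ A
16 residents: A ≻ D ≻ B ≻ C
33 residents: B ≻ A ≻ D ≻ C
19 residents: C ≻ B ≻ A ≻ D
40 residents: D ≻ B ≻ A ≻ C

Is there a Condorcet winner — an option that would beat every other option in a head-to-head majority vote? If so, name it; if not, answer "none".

none

Checking pairwise contests:
B beats A 113–49.
A beats D 101–61.
A beats C 122–40.
D beats B 110–52.
Every option loses at least one head-to-head, so there is no Condorcet winner.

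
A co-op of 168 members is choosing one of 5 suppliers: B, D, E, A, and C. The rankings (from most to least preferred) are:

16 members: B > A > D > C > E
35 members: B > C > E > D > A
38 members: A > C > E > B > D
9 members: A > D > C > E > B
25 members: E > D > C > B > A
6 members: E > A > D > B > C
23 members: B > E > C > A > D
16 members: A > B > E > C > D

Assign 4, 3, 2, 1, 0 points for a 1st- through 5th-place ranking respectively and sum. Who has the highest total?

B: 16·4 + 35·4 + 38·1 + 9·0 + 25·1 + 6·1 + 23·4 + 16·3 = 413
D: 16·2 + 35·1 + 38·0 + 9·3 + 25·3 + 6·2 + 23·0 + 16·0 = 181
E: 16·0 + 35·2 + 38·2 + 9·1 + 25·4 + 6·4 + 23·3 + 16·2 = 380
A: 16·3 + 35·0 + 38·4 + 9·4 + 25·0 + 6·3 + 23·1 + 16·4 = 341
C: 16·1 + 35·3 + 38·3 + 9·2 + 25·2 + 6·0 + 23·2 + 16·1 = 365
B has the highest Borda score (413).

B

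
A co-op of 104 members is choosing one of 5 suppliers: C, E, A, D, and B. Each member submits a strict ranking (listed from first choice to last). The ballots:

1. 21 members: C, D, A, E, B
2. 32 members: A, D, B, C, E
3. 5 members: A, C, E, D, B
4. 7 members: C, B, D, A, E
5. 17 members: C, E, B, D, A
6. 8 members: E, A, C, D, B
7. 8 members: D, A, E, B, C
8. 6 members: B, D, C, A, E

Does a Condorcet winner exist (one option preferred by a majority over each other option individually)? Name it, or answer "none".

none

Checking pairwise contests:
A beats C 53–51.
C beats E 88–16.
D beats A 59–45.
C beats D 58–46.
C beats B 58–46.
Every option loses at least one head-to-head, so there is no Condorcet winner.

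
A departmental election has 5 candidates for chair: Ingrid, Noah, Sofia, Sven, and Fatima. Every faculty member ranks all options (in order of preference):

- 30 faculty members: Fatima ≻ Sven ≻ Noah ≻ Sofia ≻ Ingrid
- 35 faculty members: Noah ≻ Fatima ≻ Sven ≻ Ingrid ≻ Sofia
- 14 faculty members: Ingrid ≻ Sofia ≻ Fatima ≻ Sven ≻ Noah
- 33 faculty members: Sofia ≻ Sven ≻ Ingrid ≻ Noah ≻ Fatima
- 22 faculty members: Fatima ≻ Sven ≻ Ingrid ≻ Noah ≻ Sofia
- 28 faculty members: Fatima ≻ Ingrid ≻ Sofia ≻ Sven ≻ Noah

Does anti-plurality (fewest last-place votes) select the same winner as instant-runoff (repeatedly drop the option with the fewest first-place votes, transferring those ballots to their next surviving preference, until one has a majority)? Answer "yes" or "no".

no

Anti-plurality — last-place votes: Ingrid 30, Noah 42, Sofia 57, Sven 0, Fatima 33. Winner: Sven.
Instant-runoff — R1 Ingrid 14, Noah 35, Sofia 33, Sven 0, Fatima 80 (Sven out); R2 Ingrid 14, Noah 35, Sofia 33, Fatima 80 (Ingrid out); R3 Noah 35, Sofia 47, Fatima 80 (Noah out); R4 Sofia 47, Fatima 115 (Fatima winner). Winner: Fatima.
The two methods disagree.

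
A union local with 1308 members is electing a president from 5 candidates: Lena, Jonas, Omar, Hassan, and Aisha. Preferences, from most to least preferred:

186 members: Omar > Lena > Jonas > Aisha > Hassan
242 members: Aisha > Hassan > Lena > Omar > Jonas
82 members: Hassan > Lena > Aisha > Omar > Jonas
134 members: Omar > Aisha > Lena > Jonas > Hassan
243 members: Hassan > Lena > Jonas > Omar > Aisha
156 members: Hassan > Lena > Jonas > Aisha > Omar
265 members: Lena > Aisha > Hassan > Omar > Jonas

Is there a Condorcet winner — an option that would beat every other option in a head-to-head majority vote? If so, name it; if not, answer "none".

Checking pairwise contests:
Hassan beats Lena 723–585.
Lena beats Jonas 1308–0.
Lena beats Omar 988–320.
Aisha beats Hassan 827–481.
Lena beats Aisha 932–376.
Every option loses at least one head-to-head, so there is no Condorcet winner.

none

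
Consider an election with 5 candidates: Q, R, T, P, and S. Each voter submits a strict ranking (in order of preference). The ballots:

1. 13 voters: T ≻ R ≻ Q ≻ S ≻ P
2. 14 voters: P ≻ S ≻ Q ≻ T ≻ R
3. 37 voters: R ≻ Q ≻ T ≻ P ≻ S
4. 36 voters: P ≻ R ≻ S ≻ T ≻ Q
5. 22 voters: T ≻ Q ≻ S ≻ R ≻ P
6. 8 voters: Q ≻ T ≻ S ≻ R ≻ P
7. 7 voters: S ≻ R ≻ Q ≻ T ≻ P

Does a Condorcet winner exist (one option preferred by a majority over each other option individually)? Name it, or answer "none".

R

R vs Q: 93–44 for R.
R vs T: 80–57 for R.
R vs P: 87–50 for R.
R vs S: 86–51 for R.
R beats every other option head-to-head.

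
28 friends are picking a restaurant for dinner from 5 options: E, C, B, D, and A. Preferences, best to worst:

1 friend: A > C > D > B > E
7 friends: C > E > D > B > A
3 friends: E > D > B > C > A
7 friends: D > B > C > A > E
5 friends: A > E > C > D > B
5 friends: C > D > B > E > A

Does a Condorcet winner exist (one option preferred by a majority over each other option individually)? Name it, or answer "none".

C vs E: 20–8 for C.
C vs B: 18–10 for C.
C vs D: 18–10 for C.
C vs A: 22–6 for C.
C beats every other option head-to-head.

C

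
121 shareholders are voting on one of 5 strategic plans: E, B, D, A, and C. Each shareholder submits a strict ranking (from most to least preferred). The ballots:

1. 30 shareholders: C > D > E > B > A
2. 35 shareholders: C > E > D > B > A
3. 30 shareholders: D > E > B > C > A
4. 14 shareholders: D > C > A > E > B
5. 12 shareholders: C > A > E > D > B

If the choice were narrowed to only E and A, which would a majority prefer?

E

Voters preferring E to A: 95; preferring A to E: 26.
E wins the head-to-head.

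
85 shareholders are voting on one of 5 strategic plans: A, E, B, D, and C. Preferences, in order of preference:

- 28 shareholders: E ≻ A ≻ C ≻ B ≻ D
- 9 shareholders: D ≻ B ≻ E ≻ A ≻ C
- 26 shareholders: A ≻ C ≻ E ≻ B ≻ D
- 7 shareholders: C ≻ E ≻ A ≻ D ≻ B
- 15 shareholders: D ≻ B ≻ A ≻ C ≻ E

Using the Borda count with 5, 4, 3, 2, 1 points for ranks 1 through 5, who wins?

A: 28·4 + 9·2 + 26·5 + 7·3 + 15·3 = 326
E: 28·5 + 9·3 + 26·3 + 7·4 + 15·1 = 288
B: 28·2 + 9·4 + 26·2 + 7·1 + 15·4 = 211
D: 28·1 + 9·5 + 26·1 + 7·2 + 15·5 = 188
C: 28·3 + 9·1 + 26·4 + 7·5 + 15·2 = 262
A has the highest Borda score (326).

A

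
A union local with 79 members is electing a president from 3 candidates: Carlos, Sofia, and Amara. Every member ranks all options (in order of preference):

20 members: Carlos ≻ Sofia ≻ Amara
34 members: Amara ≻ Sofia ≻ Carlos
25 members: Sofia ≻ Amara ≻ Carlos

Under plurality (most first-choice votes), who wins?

Amara

First-place votes: Carlos 20, Sofia 25, Amara 34.
Amara has the most first-place votes.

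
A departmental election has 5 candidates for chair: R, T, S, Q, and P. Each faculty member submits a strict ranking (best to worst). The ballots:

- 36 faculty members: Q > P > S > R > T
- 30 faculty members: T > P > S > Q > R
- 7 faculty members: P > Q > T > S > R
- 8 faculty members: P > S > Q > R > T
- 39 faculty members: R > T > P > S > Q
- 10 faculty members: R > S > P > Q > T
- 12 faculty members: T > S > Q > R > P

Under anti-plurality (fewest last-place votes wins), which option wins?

S

Last-place votes: R 37, T 54, S 0, Q 39, P 12.
S is ranked last by the fewest voters, so S wins.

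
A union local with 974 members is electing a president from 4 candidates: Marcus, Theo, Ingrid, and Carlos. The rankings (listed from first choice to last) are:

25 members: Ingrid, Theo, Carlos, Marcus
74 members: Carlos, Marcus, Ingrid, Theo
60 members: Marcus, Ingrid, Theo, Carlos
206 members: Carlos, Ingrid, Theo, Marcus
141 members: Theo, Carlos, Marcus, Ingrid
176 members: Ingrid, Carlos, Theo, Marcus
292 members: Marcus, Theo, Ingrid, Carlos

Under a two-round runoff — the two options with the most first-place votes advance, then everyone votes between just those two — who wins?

Round 1 first-place votes: Marcus 352, Theo 141, Ingrid 201, Carlos 280.
Marcus and Carlos advance.
Runoff: Marcus is preferred to Carlos by 352 voters; Carlos by 622.
Carlos wins the runoff.

Carlos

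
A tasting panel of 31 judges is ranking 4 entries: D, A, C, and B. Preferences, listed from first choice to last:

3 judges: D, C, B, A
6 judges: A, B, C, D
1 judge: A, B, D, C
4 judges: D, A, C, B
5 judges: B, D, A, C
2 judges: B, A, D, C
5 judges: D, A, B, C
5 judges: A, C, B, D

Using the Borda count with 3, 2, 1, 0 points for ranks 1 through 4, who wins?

D: 3·3 + 6·0 + 1·1 + 4·3 + 5·2 + 2·1 + 5·3 + 5·0 = 49
A: 3·0 + 6·3 + 1·3 + 4·2 + 5·1 + 2·2 + 5·2 + 5·3 = 63
C: 3·2 + 6·1 + 1·0 + 4·1 + 5·0 + 2·0 + 5·0 + 5·2 = 26
B: 3·1 + 6·2 + 1·2 + 4·0 + 5·3 + 2·3 + 5·1 + 5·1 = 48
A has the highest Borda score (63).

A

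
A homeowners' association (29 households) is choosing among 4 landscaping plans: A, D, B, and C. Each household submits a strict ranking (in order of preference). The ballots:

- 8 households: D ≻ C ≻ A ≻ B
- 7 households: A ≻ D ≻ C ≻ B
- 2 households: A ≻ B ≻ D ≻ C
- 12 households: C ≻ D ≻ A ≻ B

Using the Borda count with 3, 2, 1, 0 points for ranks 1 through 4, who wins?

A: 8·1 + 7·3 + 2·3 + 12·1 = 47
D: 8·3 + 7·2 + 2·1 + 12·2 = 64
B: 8·0 + 7·0 + 2·2 + 12·0 = 4
C: 8·2 + 7·1 + 2·0 + 12·3 = 59
D has the highest Borda score (64).

D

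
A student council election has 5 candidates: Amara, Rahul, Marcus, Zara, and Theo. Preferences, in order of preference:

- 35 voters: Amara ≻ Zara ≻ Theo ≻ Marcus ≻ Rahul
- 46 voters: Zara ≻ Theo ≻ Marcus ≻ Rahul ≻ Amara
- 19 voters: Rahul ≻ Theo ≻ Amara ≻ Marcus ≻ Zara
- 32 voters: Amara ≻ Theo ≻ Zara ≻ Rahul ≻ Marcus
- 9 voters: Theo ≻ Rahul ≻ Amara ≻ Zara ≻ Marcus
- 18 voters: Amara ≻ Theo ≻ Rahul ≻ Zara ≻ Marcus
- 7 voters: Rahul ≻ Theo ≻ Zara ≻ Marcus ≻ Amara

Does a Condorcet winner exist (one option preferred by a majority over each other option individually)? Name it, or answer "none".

Amara vs Rahul: 85–81 for Amara.
Amara vs Marcus: 113–53 for Amara.
Amara vs Zara: 113–53 for Amara.
Amara vs Theo: 85–81 for Amara.
Amara beats every other option head-to-head.

Amara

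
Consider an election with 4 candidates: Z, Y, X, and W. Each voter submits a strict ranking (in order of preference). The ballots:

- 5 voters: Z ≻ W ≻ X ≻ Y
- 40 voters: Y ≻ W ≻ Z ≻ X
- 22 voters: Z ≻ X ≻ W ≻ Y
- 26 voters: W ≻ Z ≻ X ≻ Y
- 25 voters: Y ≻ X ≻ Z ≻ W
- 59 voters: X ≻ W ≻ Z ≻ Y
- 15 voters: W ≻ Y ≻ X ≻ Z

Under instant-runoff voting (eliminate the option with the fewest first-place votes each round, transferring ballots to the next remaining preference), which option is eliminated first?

Z

Round 1: Z 27, Y 65, X 59, W 41. Eliminate Z.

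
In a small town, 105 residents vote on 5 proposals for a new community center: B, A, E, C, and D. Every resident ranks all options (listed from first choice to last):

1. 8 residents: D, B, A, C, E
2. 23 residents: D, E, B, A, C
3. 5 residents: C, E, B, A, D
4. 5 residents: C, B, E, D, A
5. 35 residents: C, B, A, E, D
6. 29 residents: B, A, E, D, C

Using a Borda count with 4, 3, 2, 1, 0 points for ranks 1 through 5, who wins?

B

B: 8·3 + 23·2 + 5·2 + 5·3 + 35·3 + 29·4 = 316
A: 8·2 + 23·1 + 5·1 + 5·0 + 35·2 + 29·3 = 201
E: 8·0 + 23·3 + 5·3 + 5·2 + 35·1 + 29·2 = 187
C: 8·1 + 23·0 + 5·4 + 5·4 + 35·4 + 29·0 = 188
D: 8·4 + 23·4 + 5·0 + 5·1 + 35·0 + 29·1 = 158
B has the highest Borda score (316).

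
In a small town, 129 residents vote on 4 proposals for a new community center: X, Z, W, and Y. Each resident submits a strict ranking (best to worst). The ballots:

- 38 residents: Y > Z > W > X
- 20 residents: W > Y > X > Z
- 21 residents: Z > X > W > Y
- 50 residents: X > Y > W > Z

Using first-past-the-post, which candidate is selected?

X

First-place votes: X 50, Z 21, W 20, Y 38.
X has the most first-place votes.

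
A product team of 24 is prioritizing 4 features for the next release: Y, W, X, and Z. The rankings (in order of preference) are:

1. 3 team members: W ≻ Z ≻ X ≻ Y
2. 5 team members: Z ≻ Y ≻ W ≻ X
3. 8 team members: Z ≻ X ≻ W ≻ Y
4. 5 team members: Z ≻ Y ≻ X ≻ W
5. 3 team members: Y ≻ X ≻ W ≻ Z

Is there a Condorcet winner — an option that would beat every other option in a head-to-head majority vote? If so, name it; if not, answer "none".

Z

Z vs Y: 21–3 for Z.
Z vs W: 18–6 for Z.
Z vs X: 21–3 for Z.
Z beats every other option head-to-head.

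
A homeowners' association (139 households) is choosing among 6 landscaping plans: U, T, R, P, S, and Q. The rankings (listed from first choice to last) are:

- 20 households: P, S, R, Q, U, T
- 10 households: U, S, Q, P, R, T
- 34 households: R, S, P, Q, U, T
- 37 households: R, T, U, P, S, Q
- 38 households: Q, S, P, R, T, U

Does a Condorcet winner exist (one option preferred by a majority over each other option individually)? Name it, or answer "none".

R vs U: 129–10 for R.
R vs T: 139–0 for R.
R vs P: 71–68 for R.
R vs S: 71–68 for R.
R vs Q: 91–48 for R.
R beats every other option head-to-head.

R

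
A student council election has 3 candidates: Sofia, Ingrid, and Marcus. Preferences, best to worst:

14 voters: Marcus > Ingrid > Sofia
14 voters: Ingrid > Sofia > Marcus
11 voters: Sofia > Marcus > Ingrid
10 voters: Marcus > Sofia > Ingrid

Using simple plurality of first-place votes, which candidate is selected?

First-place votes: Sofia 11, Ingrid 14, Marcus 24.
Marcus has the most first-place votes.

Marcus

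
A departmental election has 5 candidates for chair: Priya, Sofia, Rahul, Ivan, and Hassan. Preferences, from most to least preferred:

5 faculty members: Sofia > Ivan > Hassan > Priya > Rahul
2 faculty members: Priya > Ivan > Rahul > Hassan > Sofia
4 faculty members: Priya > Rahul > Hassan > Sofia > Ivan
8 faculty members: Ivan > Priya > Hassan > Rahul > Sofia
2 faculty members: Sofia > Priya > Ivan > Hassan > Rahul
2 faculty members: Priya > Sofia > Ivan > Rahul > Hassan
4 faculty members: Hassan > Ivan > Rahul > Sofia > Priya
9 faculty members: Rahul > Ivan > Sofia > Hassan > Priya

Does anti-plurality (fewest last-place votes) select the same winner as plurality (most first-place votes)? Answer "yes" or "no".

no

Anti-plurality — last-place votes: Priya 13, Sofia 10, Rahul 7, Ivan 4, Hassan 2. Winner: Hassan.
Plurality — first-place votes: Priya 8, Sofia 7, Rahul 9, Ivan 8, Hassan 4. Winner: Rahul.
The two methods disagree.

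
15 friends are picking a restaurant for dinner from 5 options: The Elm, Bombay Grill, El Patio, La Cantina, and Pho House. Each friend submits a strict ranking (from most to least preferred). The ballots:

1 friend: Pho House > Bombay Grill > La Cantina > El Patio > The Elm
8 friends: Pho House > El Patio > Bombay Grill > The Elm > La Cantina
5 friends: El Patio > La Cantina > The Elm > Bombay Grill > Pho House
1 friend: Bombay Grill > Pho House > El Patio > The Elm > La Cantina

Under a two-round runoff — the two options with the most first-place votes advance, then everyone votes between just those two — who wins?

Pho House

Round 1 first-place votes: The Elm 0, Bombay Grill 1, El Patio 5, La Cantina 0, Pho House 9.
Pho House and El Patio advance.
Runoff: Pho House is preferred to El Patio by 10 voters; El Patio by 5.
Pho House wins the runoff.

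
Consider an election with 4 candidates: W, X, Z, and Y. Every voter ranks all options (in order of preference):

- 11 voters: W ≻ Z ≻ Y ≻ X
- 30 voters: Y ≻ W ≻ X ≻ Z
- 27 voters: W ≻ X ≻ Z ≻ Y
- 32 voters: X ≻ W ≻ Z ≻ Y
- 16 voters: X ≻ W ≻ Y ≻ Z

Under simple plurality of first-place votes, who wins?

X

First-place votes: W 38, X 48, Z 0, Y 30.
X has the most first-place votes.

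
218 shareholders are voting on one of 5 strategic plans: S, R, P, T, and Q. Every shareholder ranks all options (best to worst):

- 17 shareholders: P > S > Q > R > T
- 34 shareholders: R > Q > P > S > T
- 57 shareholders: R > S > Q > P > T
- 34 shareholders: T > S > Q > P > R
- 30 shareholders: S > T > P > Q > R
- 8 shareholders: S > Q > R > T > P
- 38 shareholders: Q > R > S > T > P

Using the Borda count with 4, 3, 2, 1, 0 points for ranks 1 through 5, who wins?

S

S: 17·3 + 34·1 + 57·3 + 34·3 + 30·4 + 8·4 + 38·2 = 586
R: 17·1 + 34·4 + 57·4 + 34·0 + 30·0 + 8·2 + 38·3 = 511
P: 17·4 + 34·2 + 57·1 + 34·1 + 30·2 + 8·0 + 38·0 = 287
T: 17·0 + 34·0 + 57·0 + 34·4 + 30·3 + 8·1 + 38·1 = 272
Q: 17·2 + 34·3 + 57·2 + 34·2 + 30·1 + 8·3 + 38·4 = 524
S has the highest Borda score (586).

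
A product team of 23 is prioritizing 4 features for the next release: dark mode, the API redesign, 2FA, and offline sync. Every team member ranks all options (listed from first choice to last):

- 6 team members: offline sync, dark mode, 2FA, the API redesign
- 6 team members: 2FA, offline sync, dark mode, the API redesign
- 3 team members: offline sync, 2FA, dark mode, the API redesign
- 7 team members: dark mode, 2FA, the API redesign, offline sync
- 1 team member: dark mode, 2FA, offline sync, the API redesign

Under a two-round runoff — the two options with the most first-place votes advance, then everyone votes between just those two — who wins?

Round 1 first-place votes: dark mode 8, the API redesign 0, 2FA 6, offline sync 9.
offline sync and dark mode advance.
Runoff: offline sync is preferred to dark mode by 15 voters; dark mode by 8.
offline sync wins the runoff.

offline sync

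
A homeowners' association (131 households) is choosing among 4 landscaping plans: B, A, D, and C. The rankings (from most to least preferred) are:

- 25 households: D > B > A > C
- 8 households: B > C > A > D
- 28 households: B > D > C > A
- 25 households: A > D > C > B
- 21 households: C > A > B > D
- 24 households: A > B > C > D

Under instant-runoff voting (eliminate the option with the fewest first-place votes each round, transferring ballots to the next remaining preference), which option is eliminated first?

Round 1: B 36, A 49, D 25, C 21. Eliminate C.

C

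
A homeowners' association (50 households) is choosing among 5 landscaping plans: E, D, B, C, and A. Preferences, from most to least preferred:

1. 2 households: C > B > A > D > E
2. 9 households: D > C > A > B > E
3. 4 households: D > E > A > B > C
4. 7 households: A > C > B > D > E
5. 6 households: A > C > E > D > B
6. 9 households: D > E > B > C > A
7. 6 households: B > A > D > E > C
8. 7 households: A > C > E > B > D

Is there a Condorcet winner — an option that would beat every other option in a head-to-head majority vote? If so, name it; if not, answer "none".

A vs E: 37–13 for A.
A vs D: 28–22 for A.
A vs B: 33–17 for A.
A vs C: 30–20 for A.
A beats every other option head-to-head.

A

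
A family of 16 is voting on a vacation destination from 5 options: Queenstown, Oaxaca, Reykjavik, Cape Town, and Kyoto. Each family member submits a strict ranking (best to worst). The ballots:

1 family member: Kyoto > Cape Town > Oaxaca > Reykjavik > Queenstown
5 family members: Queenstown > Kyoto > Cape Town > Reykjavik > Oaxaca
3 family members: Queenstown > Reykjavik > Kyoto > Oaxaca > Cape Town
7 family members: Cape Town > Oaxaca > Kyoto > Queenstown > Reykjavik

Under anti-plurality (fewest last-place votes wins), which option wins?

Kyoto

Last-place votes: Queenstown 1, Oaxaca 5, Reykjavik 7, Cape Town 3, Kyoto 0.
Kyoto is ranked last by the fewest voters, so Kyoto wins.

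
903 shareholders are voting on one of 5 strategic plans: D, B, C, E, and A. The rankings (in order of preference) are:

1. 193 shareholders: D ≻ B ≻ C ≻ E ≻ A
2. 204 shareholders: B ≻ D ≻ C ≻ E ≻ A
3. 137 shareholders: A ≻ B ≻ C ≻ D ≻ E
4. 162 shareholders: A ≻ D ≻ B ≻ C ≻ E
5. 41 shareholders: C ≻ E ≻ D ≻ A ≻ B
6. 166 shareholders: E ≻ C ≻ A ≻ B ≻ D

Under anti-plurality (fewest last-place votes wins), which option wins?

C

Last-place votes: D 166, B 41, C 0, E 299, A 397.
C is ranked last by the fewest voters, so C wins.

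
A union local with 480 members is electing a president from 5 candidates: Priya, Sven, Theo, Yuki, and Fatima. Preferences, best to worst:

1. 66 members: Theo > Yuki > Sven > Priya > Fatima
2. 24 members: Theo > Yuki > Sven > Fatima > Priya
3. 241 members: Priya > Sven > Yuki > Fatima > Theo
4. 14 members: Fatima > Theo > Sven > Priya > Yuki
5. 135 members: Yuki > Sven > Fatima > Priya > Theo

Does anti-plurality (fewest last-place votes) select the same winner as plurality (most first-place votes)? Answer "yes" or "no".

Anti-plurality — last-place votes: Priya 24, Sven 0, Theo 376, Yuki 14, Fatima 66. Winner: Sven.
Plurality — first-place votes: Priya 241, Sven 0, Theo 90, Yuki 135, Fatima 14. Winner: Priya.
The two methods disagree.

no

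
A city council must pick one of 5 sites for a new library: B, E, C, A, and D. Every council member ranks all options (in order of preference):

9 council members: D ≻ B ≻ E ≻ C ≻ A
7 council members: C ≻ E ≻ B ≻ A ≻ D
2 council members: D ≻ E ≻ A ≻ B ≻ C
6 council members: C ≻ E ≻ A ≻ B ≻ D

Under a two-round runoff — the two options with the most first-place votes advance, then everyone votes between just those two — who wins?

Round 1 first-place votes: B 0, E 0, C 13, A 0, D 11.
C and D advance.
Runoff: C is preferred to D by 13 voters; D by 11.
C wins the runoff.

C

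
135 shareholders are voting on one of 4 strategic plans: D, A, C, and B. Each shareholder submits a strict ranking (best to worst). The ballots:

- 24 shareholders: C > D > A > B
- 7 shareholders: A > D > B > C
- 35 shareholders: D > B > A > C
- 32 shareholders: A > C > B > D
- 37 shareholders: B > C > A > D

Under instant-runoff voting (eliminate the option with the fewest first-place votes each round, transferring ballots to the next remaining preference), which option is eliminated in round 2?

B

Round 1: D 35, A 39, C 24, B 37. Eliminate C.
Round 2: D 59, A 39, B 37. Eliminate B.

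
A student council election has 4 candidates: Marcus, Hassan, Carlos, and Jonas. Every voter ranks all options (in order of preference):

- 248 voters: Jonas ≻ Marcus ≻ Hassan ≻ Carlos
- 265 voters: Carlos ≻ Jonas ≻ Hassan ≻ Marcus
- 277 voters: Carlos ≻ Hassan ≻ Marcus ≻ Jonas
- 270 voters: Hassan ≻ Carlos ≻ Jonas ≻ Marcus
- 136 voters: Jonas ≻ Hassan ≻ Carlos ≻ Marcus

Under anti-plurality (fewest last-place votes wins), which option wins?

Last-place votes: Marcus 671, Hassan 0, Carlos 248, Jonas 277.
Hassan is ranked last by the fewest voters, so Hassan wins.

Hassan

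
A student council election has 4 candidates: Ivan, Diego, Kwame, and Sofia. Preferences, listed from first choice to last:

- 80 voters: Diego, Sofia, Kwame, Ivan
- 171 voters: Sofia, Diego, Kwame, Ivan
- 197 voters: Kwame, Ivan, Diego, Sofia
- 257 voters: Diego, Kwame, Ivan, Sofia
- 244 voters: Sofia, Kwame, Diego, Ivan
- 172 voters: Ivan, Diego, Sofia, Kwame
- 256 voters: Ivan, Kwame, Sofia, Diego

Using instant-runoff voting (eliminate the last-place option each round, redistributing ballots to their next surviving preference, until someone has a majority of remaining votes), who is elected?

Ivan

Round 1: Ivan 428, Diego 337, Kwame 197, Sofia 415. Eliminate Kwame.
Round 2: Ivan 625, Diego 337, Sofia 415. Eliminate Diego.
Round 3: Ivan 882, Sofia 495. Ivan has a majority.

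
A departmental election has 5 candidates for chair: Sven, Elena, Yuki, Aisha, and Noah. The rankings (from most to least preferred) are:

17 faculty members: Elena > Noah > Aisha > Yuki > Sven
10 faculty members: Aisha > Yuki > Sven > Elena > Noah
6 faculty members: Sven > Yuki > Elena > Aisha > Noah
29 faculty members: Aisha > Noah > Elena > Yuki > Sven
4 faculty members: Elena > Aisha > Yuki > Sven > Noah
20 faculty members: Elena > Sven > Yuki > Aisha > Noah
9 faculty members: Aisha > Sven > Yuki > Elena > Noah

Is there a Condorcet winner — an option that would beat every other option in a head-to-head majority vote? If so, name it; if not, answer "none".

Aisha vs Sven: 69–26 for Aisha.
Aisha vs Elena: 48–47 for Aisha.
Aisha vs Yuki: 69–26 for Aisha.
Aisha vs Noah: 78–17 for Aisha.
Aisha beats every other option head-to-head.

Aisha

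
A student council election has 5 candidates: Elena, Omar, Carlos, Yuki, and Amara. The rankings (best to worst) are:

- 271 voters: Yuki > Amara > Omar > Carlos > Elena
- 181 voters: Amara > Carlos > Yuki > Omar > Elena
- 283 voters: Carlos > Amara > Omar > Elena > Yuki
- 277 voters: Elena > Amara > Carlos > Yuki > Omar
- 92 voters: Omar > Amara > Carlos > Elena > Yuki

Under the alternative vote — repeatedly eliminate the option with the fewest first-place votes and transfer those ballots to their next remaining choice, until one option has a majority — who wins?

Amara

Round 1: Elena 277, Omar 92, Carlos 283, Yuki 271, Amara 181. Eliminate Omar.
Round 2: Elena 277, Carlos 283, Yuki 271, Amara 273. Eliminate Yuki.
Round 3: Elena 277, Carlos 283, Amara 544. Eliminate Elena.
Round 4: Carlos 283, Amara 821. Amara has a majority.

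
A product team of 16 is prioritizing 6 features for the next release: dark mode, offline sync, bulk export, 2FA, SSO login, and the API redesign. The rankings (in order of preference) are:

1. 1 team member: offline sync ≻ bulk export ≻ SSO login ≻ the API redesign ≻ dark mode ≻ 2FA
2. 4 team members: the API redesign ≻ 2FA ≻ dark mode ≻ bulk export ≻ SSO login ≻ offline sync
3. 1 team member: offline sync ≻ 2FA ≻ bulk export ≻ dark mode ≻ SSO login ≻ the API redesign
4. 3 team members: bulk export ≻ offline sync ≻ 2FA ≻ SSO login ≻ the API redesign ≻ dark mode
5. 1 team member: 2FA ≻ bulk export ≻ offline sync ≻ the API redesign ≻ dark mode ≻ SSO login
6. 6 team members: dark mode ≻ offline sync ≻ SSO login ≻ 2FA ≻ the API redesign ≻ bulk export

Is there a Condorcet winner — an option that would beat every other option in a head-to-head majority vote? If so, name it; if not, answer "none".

Checking pairwise contests:
2FA beats dark mode 9–7.
dark mode beats offline sync 10–6.
dark mode beats bulk export 10–6.
offline sync beats 2FA 11–5.
dark mode beats SSO login 12–4.
offline sync beats the API redesign 12–4.
Every option loses at least one head-to-head, so there is no Condorcet winner.

none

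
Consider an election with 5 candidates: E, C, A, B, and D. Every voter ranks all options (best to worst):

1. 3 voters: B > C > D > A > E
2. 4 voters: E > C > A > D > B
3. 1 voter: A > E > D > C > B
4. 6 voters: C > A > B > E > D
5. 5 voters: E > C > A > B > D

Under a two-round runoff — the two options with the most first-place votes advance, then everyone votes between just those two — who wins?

Round 1 first-place votes: E 9, C 6, A 1, B 3, D 0.
E and C advance.
Runoff: E is preferred to C by 10 voters; C by 9.
E wins the runoff.

E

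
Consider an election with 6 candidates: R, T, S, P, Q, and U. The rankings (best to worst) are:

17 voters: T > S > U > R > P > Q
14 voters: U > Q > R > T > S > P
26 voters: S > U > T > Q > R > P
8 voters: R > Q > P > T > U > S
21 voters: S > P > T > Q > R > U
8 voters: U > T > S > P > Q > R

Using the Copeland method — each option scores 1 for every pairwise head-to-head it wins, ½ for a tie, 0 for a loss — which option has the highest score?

S

R: beats P; loses to T, S, Q, and U → score 1.
T: beats R, P, and Q; ties S; loses to U → score 3.5.
S: beats R, P, Q, and U; ties T → score 4.5.
P: loses to R, T, S, Q, and U → score 0.
Q: beats R and P; loses to T, S, and U → score 2.
U: beats R, T, P, and Q; loses to S → score 4.
S has the best pairwise record.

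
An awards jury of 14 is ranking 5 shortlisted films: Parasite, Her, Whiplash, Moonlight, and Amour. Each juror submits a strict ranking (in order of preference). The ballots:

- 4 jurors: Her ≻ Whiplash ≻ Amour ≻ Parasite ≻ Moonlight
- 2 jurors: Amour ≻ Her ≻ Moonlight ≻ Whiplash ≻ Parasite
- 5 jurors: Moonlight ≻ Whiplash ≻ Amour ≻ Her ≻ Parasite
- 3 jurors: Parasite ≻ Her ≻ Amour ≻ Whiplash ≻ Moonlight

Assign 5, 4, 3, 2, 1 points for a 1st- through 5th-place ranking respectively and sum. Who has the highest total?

Parasite: 4·2 + 2·1 + 5·1 + 3·5 = 30
Her: 4·5 + 2·4 + 5·2 + 3·4 = 50
Whiplash: 4·4 + 2·2 + 5·4 + 3·2 = 46
Moonlight: 4·1 + 2·3 + 5·5 + 3·1 = 38
Amour: 4·3 + 2·5 + 5·3 + 3·3 = 46
Her has the highest Borda score (50).

Her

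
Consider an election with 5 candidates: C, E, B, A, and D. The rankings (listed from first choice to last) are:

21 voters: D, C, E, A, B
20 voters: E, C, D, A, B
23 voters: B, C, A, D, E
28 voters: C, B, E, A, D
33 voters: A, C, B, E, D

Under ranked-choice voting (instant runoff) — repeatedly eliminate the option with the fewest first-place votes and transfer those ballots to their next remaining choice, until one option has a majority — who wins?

Round 1: C 28, E 20, B 23, A 33, D 21. Eliminate E.
Round 2: C 48, B 23, A 33, D 21. Eliminate D.
Round 3: C 69, B 23, A 33. C has a majority.

C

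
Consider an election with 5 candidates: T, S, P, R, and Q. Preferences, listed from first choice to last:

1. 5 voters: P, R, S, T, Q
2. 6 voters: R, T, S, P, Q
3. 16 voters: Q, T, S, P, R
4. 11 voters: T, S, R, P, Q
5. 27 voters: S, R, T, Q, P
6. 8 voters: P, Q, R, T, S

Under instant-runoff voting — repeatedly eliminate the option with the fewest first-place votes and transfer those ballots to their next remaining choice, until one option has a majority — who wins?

Round 1: T 11, S 27, P 13, R 6, Q 16. Eliminate R.
Round 2: T 17, S 27, P 13, Q 16. Eliminate P.
Round 3: T 17, S 32, Q 24. Eliminate T.
Round 4: S 49, Q 24. S has a majority.

S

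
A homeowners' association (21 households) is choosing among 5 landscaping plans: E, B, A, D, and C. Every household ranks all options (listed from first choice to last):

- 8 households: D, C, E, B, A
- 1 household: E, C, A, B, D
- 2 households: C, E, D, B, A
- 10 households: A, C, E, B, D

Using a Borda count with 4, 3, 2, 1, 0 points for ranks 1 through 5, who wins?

C

E: 8·2 + 1·4 + 2·3 + 10·2 = 46
B: 8·1 + 1·1 + 2·1 + 10·1 = 21
A: 8·0 + 1·2 + 2·0 + 10·4 = 42
D: 8·4 + 1·0 + 2·2 + 10·0 = 36
C: 8·3 + 1·3 + 2·4 + 10·3 = 65
C has the highest Borda score (65).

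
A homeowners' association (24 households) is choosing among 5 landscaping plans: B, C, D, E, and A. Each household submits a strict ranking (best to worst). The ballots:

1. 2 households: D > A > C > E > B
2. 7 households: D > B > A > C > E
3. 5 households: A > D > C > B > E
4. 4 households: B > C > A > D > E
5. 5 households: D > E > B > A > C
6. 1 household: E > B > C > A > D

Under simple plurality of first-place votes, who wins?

D

First-place votes: B 4, C 0, D 14, E 1, A 5.
D has the most first-place votes.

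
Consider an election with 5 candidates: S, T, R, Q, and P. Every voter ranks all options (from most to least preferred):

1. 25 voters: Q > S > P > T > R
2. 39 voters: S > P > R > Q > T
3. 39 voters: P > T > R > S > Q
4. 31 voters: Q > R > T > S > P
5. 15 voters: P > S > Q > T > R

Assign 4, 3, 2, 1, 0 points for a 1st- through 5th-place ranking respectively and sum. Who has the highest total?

P

S: 25·3 + 39·4 + 39·1 + 31·1 + 15·3 = 346
T: 25·1 + 39·0 + 39·3 + 31·2 + 15·1 = 219
R: 25·0 + 39·2 + 39·2 + 31·3 + 15·0 = 249
Q: 25·4 + 39·1 + 39·0 + 31·4 + 15·2 = 293
P: 25·2 + 39·3 + 39·4 + 31·0 + 15·4 = 383
P has the highest Borda score (383).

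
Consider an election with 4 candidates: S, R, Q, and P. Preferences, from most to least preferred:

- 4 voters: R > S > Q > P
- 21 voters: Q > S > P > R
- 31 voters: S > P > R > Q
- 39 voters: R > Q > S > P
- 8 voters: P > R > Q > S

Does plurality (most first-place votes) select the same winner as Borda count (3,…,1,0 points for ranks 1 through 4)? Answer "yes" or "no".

Plurality — first-place votes: S 31, R 43, Q 21, P 8. Winner: R.
Borda — scores: S 182, R 176, Q 153, P 107. Winner: S.
The two methods disagree.

no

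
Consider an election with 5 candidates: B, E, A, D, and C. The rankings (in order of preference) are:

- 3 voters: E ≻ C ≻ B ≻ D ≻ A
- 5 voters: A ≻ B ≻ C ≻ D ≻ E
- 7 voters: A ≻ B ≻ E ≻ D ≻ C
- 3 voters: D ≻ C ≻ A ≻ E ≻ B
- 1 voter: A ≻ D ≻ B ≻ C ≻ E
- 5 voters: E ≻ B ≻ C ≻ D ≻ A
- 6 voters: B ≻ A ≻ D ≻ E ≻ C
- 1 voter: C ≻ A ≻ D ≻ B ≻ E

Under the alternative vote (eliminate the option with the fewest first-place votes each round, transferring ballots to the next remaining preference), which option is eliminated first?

C

Round 1: B 6, E 8, A 13, D 3, C 1. Eliminate C.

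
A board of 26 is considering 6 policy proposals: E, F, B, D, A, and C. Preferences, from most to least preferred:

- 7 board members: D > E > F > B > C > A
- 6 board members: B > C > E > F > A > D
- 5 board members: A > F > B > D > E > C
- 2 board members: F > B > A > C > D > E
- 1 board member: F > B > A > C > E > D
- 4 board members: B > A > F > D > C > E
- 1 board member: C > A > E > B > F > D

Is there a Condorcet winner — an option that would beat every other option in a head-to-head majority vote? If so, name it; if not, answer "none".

Checking pairwise contests:
B beats E 18–8.
E beats F 14–12.
F beats B 15–11.
F beats D 19–7.
F beats A 16–10.
F beats C 19–7.
Every option loses at least one head-to-head, so there is no Condorcet winner.

none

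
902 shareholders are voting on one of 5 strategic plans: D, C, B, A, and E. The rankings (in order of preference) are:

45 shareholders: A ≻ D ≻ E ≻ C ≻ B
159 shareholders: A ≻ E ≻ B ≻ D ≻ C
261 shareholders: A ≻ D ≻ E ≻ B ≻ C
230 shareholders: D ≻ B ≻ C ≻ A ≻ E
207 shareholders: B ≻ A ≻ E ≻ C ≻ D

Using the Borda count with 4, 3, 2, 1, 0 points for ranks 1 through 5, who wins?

A

D: 45·3 + 159·1 + 261·3 + 230·4 + 207·0 = 1997
C: 45·1 + 159·0 + 261·0 + 230·2 + 207·1 = 712
B: 45·0 + 159·2 + 261·1 + 230·3 + 207·4 = 2097
A: 45·4 + 159·4 + 261·4 + 230·1 + 207·3 = 2711
E: 45·2 + 159·3 + 261·2 + 230·0 + 207·2 = 1503
A has the highest Borda score (2711).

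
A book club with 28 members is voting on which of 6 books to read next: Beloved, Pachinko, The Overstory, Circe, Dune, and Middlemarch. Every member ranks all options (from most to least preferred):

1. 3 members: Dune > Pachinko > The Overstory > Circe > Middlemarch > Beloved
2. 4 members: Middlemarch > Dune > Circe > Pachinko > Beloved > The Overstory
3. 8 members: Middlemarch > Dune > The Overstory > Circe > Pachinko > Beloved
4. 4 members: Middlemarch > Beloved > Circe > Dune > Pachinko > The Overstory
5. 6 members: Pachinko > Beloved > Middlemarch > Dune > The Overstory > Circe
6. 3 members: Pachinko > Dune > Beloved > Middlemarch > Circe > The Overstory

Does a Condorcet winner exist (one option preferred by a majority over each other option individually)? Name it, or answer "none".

Middlemarch

Middlemarch vs Beloved: 19–9 for Middlemarch.
Middlemarch vs Pachinko: 16–12 for Middlemarch.
Middlemarch vs The Overstory: 25–3 for Middlemarch.
Middlemarch vs Circe: 25–3 for Middlemarch.
Middlemarch vs Dune: 22–6 for Middlemarch.
Middlemarch beats every other option head-to-head.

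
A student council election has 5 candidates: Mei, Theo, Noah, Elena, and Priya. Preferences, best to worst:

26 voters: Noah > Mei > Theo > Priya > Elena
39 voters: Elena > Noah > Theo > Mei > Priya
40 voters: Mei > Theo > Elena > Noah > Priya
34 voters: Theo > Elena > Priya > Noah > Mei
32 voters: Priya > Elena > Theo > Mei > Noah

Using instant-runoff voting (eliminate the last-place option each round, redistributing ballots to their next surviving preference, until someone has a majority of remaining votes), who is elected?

Elena

Round 1: Mei 40, Theo 34, Noah 26, Elena 39, Priya 32. Eliminate Noah.
Round 2: Mei 66, Theo 34, Elena 39, Priya 32. Eliminate Priya.
Round 3: Mei 66, Theo 34, Elena 71. Eliminate Theo.
Round 4: Mei 66, Elena 105. Elena has a majority.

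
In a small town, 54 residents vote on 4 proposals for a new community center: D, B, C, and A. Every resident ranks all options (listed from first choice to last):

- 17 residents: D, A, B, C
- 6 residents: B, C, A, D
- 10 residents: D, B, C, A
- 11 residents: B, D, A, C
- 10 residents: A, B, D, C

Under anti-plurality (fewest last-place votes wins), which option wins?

B

Last-place votes: D 6, B 0, C 38, A 10.
B is ranked last by the fewest voters, so B wins.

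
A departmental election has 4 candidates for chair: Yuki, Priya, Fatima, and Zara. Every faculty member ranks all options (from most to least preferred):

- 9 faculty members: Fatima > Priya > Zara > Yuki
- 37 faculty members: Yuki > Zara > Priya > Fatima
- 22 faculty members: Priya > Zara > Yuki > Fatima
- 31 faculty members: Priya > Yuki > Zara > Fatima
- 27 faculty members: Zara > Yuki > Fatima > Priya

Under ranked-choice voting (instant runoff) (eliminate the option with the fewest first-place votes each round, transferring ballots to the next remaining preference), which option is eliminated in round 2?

Round 1: Yuki 37, Priya 53, Fatima 9, Zara 27. Eliminate Fatima.
Round 2: Yuki 37, Priya 62, Zara 27. Eliminate Zara.

Zara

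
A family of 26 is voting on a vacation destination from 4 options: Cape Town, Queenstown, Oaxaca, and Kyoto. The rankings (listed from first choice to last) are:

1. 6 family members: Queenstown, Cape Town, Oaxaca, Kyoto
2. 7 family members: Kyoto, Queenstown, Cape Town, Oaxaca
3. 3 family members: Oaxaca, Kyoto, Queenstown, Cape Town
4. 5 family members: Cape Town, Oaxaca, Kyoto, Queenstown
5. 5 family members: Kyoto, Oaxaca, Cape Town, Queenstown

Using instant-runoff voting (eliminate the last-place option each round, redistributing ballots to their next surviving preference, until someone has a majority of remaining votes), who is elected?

Kyoto

Round 1: Cape Town 5, Queenstown 6, Oaxaca 3, Kyoto 12. Eliminate Oaxaca.
Round 2: Cape Town 5, Queenstown 6, Kyoto 15. Kyoto has a majority.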